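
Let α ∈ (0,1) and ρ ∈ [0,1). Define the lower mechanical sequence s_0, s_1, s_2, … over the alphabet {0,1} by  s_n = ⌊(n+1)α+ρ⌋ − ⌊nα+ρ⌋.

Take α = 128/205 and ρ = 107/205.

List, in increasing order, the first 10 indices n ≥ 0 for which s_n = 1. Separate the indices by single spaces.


0 2 3 5 7 8 10 11 13 15

n=0: ⌊235/205⌋−⌊107/205⌋ = 1−0 = 1  ← one
n=1: ⌊363/205⌋−⌊235/205⌋ = 1−1 = 0
n=2: ⌊491/205⌋−⌊363/205⌋ = 2−1 = 1  ← one
n=3: ⌊619/205⌋−⌊491/205⌋ = 3−2 = 1  ← one
n=4: ⌊747/205⌋−⌊619/205⌋ = 3−3 = 0
n=5: ⌊875/205⌋−⌊747/205⌋ = 4−3 = 1  ← one
n=6: ⌊1003/205⌋−⌊875/205⌋ = 4−4 = 0
n=7: ⌊1131/205⌋−⌊1003/205⌋ = 5−4 = 1  ← one
n=8: ⌊1259/205⌋−⌊1131/205⌋ = 6−5 = 1  ← one
n=9: ⌊1387/205⌋−⌊1259/205⌋ = 6−6 = 0
n=10: ⌊1515/205⌋−⌊1387/205⌋ = 7−6 = 1  ← one
n=11: ⌊1643/205⌋−⌊1515/205⌋ = 8−7 = 1  ← one
n=12: ⌊1771/205⌋−⌊1643/205⌋ = 8−8 = 0
n=13: ⌊1899/205⌋−⌊1771/205⌋ = 9−8 = 1  ← one
n=14: ⌊2027/205⌋−⌊1899/205⌋ = 9−9 = 0
n=15: ⌊2155/205⌋−⌊2027/205⌋ = 10−9 = 1  ← one
positions of the first 10 ones: 0 2 3 5 7 8 10 11 13 15


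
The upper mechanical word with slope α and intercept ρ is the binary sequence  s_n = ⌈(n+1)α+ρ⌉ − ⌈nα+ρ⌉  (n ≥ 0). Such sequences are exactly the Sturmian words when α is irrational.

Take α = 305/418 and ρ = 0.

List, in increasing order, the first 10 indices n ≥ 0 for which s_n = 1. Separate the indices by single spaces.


0 1 2 4 5 6 8 9 10 12

n=0: ⌈305/418⌉−⌈0/418⌉ = 1−0 = 1  ← one
n=1: ⌈610/418⌉−⌈305/418⌉ = 2−1 = 1  ← one
n=2: ⌈915/418⌉−⌈610/418⌉ = 3−2 = 1  ← one
n=3: ⌈1220/418⌉−⌈915/418⌉ = 3−3 = 0
n=4: ⌈1525/418⌉−⌈1220/418⌉ = 4−3 = 1  ← one
n=5: ⌈1830/418⌉−⌈1525/418⌉ = 5−4 = 1  ← one
n=6: ⌈2135/418⌉−⌈1830/418⌉ = 6−5 = 1  ← one
n=7: ⌈2440/418⌉−⌈2135/418⌉ = 6−6 = 0
n=8: ⌈2745/418⌉−⌈2440/418⌉ = 7−6 = 1  ← one
n=9: ⌈3050/418⌉−⌈2745/418⌉ = 8−7 = 1  ← one
n=10: ⌈3355/418⌉−⌈3050/418⌉ = 9−8 = 1  ← one
n=11: ⌈3660/418⌉−⌈3355/418⌉ = 9−9 = 0
n=12: ⌈3965/418⌉−⌈3660/418⌉ = 10−9 = 1  ← one
positions of the first 10 ones: 0 1 2 4 5 6 8 9 10 12


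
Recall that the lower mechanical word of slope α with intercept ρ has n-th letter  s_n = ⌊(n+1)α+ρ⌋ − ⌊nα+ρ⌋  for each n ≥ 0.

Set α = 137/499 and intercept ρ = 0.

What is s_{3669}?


(n+1)α + ρ = (3670·137) / 499 = 502790/499
nα + ρ     = (3669·137) / 499 = 502653/499
⌊502790/499⌋ = 1007,  ⌊502653/499⌋ = 1007
s_{3669} = 1007 − 1007 = 0

0


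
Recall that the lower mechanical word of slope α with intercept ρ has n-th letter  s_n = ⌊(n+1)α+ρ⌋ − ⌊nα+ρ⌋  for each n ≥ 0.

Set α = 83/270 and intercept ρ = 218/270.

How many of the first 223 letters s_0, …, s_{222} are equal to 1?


#1s = Σ_{n=0}^{222} s_n = Σ_{n=0}^{222} (⌊(n+1)α+ρ⌋ − ⌊nα+ρ⌋)
the sum telescopes: every ⌊nα+ρ⌋ with 0 < n < 223 appears once with + and once with −, leaving ⌊223α+ρ⌋ − ⌊0·α+ρ⌋
223α + ρ = (223·83 + 218) / 270 = 18727/270
ρ = 218/270
⌊18727/270⌋ = 69,  ⌊218/270⌋ = 0
#1s = 69 − 0 = 69

69


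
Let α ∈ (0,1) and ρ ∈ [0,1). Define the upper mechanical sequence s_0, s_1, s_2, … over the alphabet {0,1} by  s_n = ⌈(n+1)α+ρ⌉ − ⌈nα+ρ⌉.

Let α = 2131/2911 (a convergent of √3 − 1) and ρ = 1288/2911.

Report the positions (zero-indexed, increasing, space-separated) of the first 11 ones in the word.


n=0: ⌈3419/2911⌉−⌈1288/2911⌉ = 2−1 = 1  ← one
n=1: ⌈5550/2911⌉−⌈3419/2911⌉ = 2−2 = 0
n=2: ⌈7681/2911⌉−⌈5550/2911⌉ = 3−2 = 1  ← one
n=3: ⌈9812/2911⌉−⌈7681/2911⌉ = 4−3 = 1  ← one
n=4: ⌈11943/2911⌉−⌈9812/2911⌉ = 5−4 = 1  ← one
n=5: ⌈14074/2911⌉−⌈11943/2911⌉ = 5−5 = 0
n=6: ⌈16205/2911⌉−⌈14074/2911⌉ = 6−5 = 1  ← one
n=7: ⌈18336/2911⌉−⌈16205/2911⌉ = 7−6 = 1  ← one
n=8: ⌈20467/2911⌉−⌈18336/2911⌉ = 8−7 = 1  ← one
n=9: ⌈22598/2911⌉−⌈20467/2911⌉ = 8−8 = 0
n=10: ⌈24729/2911⌉−⌈22598/2911⌉ = 9−8 = 1  ← one
n=11: ⌈26860/2911⌉−⌈24729/2911⌉ = 10−9 = 1  ← one
n=12: ⌈28991/2911⌉−⌈26860/2911⌉ = 10−10 = 0
n=13: ⌈31122/2911⌉−⌈28991/2911⌉ = 11−10 = 1  ← one
n=14: ⌈33253/2911⌉−⌈31122/2911⌉ = 12−11 = 1  ← one
positions of the first 11 ones: 0 2 3 4 6 7 8 10 11 13 14

0 2 3 4 6 7 8 10 11 13 14


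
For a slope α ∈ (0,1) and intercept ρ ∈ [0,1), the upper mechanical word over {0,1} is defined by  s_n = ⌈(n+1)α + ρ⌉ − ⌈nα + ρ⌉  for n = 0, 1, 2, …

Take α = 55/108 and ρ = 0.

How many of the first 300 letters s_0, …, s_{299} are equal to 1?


153

#1s = Σ_{n=0}^{299} s_n = Σ_{n=0}^{299} (⌈(n+1)α+ρ⌉ − ⌈nα+ρ⌉)
the sum telescopes: every ⌈nα+ρ⌉ with 0 < n < 300 appears once with + and once with −, leaving ⌈300α+ρ⌉ − ⌈0·α+ρ⌉
300α + ρ = (300·55) / 108 = 16500/108
ρ = 0/108
⌈16500/108⌉ = 153,  ⌈0/108⌉ = 0
#1s = 153 − 0 = 153


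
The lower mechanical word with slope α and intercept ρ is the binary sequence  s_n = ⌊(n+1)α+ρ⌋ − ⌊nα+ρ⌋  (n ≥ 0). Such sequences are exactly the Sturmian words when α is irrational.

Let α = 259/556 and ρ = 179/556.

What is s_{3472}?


1

(n+1)α + ρ = (3473·259 + 179) / 556 = 899686/556
nα + ρ     = (3472·259 + 179) / 556 = 899427/556
⌊899686/556⌋ = 1618,  ⌊899427/556⌋ = 1617
s_{3472} = 1618 − 1617 = 1


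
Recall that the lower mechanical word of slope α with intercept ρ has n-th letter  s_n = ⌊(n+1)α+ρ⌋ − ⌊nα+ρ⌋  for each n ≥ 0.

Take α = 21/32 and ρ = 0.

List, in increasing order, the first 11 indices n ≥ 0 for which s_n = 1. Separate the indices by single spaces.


1 3 4 6 7 9 10 12 13 15 16

n=0: ⌊21/32⌋−⌊0/32⌋ = 0−0 = 0
n=1: ⌊42/32⌋−⌊21/32⌋ = 1−0 = 1  ← one
n=2: ⌊63/32⌋−⌊42/32⌋ = 1−1 = 0
n=3: ⌊84/32⌋−⌊63/32⌋ = 2−1 = 1  ← one
n=4: ⌊105/32⌋−⌊84/32⌋ = 3−2 = 1  ← one
n=5: ⌊126/32⌋−⌊105/32⌋ = 3−3 = 0
n=6: ⌊147/32⌋−⌊126/32⌋ = 4−3 = 1  ← one
n=7: ⌊168/32⌋−⌊147/32⌋ = 5−4 = 1  ← one
n=8: ⌊189/32⌋−⌊168/32⌋ = 5−5 = 0
n=9: ⌊210/32⌋−⌊189/32⌋ = 6−5 = 1  ← one
n=10: ⌊231/32⌋−⌊210/32⌋ = 7−6 = 1  ← one
n=11: ⌊252/32⌋−⌊231/32⌋ = 7−7 = 0
n=12: ⌊273/32⌋−⌊252/32⌋ = 8−7 = 1  ← one
n=13: ⌊294/32⌋−⌊273/32⌋ = 9−8 = 1  ← one
n=14: ⌊315/32⌋−⌊294/32⌋ = 9−9 = 0
n=15: ⌊336/32⌋−⌊315/32⌋ = 10−9 = 1  ← one
n=16: ⌊357/32⌋−⌊336/32⌋ = 11−10 = 1  ← one
positions of the first 11 ones: 1 3 4 6 7 9 10 12 13 15 16


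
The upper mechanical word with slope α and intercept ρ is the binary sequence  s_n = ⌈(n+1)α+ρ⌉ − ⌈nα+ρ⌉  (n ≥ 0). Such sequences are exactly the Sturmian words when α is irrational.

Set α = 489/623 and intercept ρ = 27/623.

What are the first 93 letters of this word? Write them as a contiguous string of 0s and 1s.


n=0: ⌈(1·489+27)/623⌉ − ⌈(0·489+27)/623⌉ = ⌈516/623⌉ − ⌈27/623⌉ = 1 − 1 = 0
n=1: ⌈(2·489+27)/623⌉ − ⌈(1·489+27)/623⌉ = ⌈1005/623⌉ − ⌈516/623⌉ = 2 − 1 = 1
n=2: ⌈(3·489+27)/623⌉ − ⌈(2·489+27)/623⌉ = ⌈1494/623⌉ − ⌈1005/623⌉ = 3 − 2 = 1
n=3: ⌈(4·489+27)/623⌉ − ⌈(3·489+27)/623⌉ = ⌈1983/623⌉ − ⌈1494/623⌉ = 4 − 3 = 1
n=4: ⌈(5·489+27)/623⌉ − ⌈(4·489+27)/623⌉ = ⌈2472/623⌉ − ⌈1983/623⌉ = 4 − 4 = 0
n=5: ⌈(6·489+27)/623⌉ − ⌈(5·489+27)/623⌉ = ⌈2961/623⌉ − ⌈2472/623⌉ = 5 − 4 = 1
n=6: ⌈(7·489+27)/623⌉ − ⌈(6·489+27)/623⌉ = ⌈3450/623⌉ − ⌈2961/623⌉ = 6 − 5 = 1
n=7: ⌈(8·489+27)/623⌉ − ⌈(7·489+27)/623⌉ = ⌈3939/623⌉ − ⌈3450/623⌉ = 7 − 6 = 1
n=8: ⌈(9·489+27)/623⌉ − ⌈(8·489+27)/623⌉ = ⌈4428/623⌉ − ⌈3939/623⌉ = 8 − 7 = 1
n=9: ⌈(10·489+27)/623⌉ − ⌈(9·489+27)/623⌉ = ⌈4917/623⌉ − ⌈4428/623⌉ = 8 − 8 = 0
n=10: ⌈(11·489+27)/623⌉ − ⌈(10·489+27)/623⌉ = ⌈5406/623⌉ − ⌈4917/623⌉ = 9 − 8 = 1
n=11: ⌈(12·489+27)/623⌉ − ⌈(11·489+27)/623⌉ = ⌈5895/623⌉ − ⌈5406/623⌉ = 10 − 9 = 1
n=12: ⌈(13·489+27)/623⌉ − ⌈(12·489+27)/623⌉ = ⌈6384/623⌉ − ⌈5895/623⌉ = 11 − 10 = 1
n=13: ⌈(14·489+27)/623⌉ − ⌈(13·489+27)/623⌉ = ⌈6873/623⌉ − ⌈6384/623⌉ = 12 − 11 = 1
n=14: ⌈(15·489+27)/623⌉ − ⌈(14·489+27)/623⌉ = ⌈7362/623⌉ − ⌈6873/623⌉ = 12 − 12 = 0
n=15: ⌈(16·489+27)/623⌉ − ⌈(15·489+27)/623⌉ = ⌈7851/623⌉ − ⌈7362/623⌉ = 13 − 12 = 1
n=16: ⌈(17·489+27)/623⌉ − ⌈(16·489+27)/623⌉ = ⌈8340/623⌉ − ⌈7851/623⌉ = 14 − 13 = 1
n=17: ⌈(18·489+27)/623⌉ − ⌈(17·489+27)/623⌉ = ⌈8829/623⌉ − ⌈8340/623⌉ = 15 − 14 = 1
n=18: ⌈(19·489+27)/623⌉ − ⌈(18·489+27)/623⌉ = ⌈9318/623⌉ − ⌈8829/623⌉ = 15 − 15 = 0
n=19: ⌈(20·489+27)/623⌉ − ⌈(19·489+27)/623⌉ = ⌈9807/623⌉ − ⌈9318/623⌉ = 16 − 15 = 1
n=20: ⌈(21·489+27)/623⌉ − ⌈(20·489+27)/623⌉ = ⌈10296/623⌉ − ⌈9807/623⌉ = 17 − 16 = 1
n=21: ⌈(22·489+27)/623⌉ − ⌈(21·489+27)/623⌉ = ⌈10785/623⌉ − ⌈10296/623⌉ = 18 − 17 = 1
n=22: ⌈(23·489+27)/623⌉ − ⌈(22·489+27)/623⌉ = ⌈11274/623⌉ − ⌈10785/623⌉ = 19 − 18 = 1
n=23: ⌈(24·489+27)/623⌉ − ⌈(23·489+27)/623⌉ = ⌈11763/623⌉ − ⌈11274/623⌉ = 19 − 19 = 0
n=24: ⌈(25·489+27)/623⌉ − ⌈(24·489+27)/623⌉ = ⌈12252/623⌉ − ⌈11763/623⌉ = 20 − 19 = 1
n=25: ⌈(26·489+27)/623⌉ − ⌈(25·489+27)/623⌉ = ⌈12741/623⌉ − ⌈12252/623⌉ = 21 − 20 = 1
n=26: ⌈(27·489+27)/623⌉ − ⌈(26·489+27)/623⌉ = ⌈13230/623⌉ − ⌈12741/623⌉ = 22 − 21 = 1
n=27: ⌈(28·489+27)/623⌉ − ⌈(27·489+27)/623⌉ = ⌈13719/623⌉ − ⌈13230/623⌉ = 23 − 22 = 1
n=28: ⌈(29·489+27)/623⌉ − ⌈(28·489+27)/623⌉ = ⌈14208/623⌉ − ⌈13719/623⌉ = 23 − 23 = 0
n=29: ⌈(30·489+27)/623⌉ − ⌈(29·489+27)/623⌉ = ⌈14697/623⌉ − ⌈14208/623⌉ = 24 − 23 = 1
n=30: ⌈(31·489+27)/623⌉ − ⌈(30·489+27)/623⌉ = ⌈15186/623⌉ − ⌈14697/623⌉ = 25 − 24 = 1
n=31: ⌈(32·489+27)/623⌉ − ⌈(31·489+27)/623⌉ = ⌈15675/623⌉ − ⌈15186/623⌉ = 26 − 25 = 1
n=32: ⌈(33·489+27)/623⌉ − ⌈(32·489+27)/623⌉ = ⌈16164/623⌉ − ⌈15675/623⌉ = 26 − 26 = 0
n=33: ⌈(34·489+27)/623⌉ − ⌈(33·489+27)/623⌉ = ⌈16653/623⌉ − ⌈16164/623⌉ = 27 − 26 = 1
n=34: ⌈(35·489+27)/623⌉ − ⌈(34·489+27)/623⌉ = ⌈17142/623⌉ − ⌈16653/623⌉ = 28 − 27 = 1
n=35: ⌈(36·489+27)/623⌉ − ⌈(35·489+27)/623⌉ = ⌈17631/623⌉ − ⌈17142/623⌉ = 29 − 28 = 1
n=36: ⌈(37·489+27)/623⌉ − ⌈(36·489+27)/623⌉ = ⌈18120/623⌉ − ⌈17631/623⌉ = 30 − 29 = 1
n=37: ⌈(38·489+27)/623⌉ − ⌈(37·489+27)/623⌉ = ⌈18609/623⌉ − ⌈18120/623⌉ = 30 − 30 = 0
n=38: ⌈(39·489+27)/623⌉ − ⌈(38·489+27)/623⌉ = ⌈19098/623⌉ − ⌈18609/623⌉ = 31 − 30 = 1
n=39: ⌈(40·489+27)/623⌉ − ⌈(39·489+27)/623⌉ = ⌈19587/623⌉ − ⌈19098/623⌉ = 32 − 31 = 1
n=40: ⌈(41·489+27)/623⌉ − ⌈(40·489+27)/623⌉ = ⌈20076/623⌉ − ⌈19587/623⌉ = 33 − 32 = 1
n=41: ⌈(42·489+27)/623⌉ − ⌈(41·489+27)/623⌉ = ⌈20565/623⌉ − ⌈20076/623⌉ = 34 − 33 = 1
n=42: ⌈(43·489+27)/623⌉ − ⌈(42·489+27)/623⌉ = ⌈21054/623⌉ − ⌈20565/623⌉ = 34 − 34 = 0
n=43: ⌈(44·489+27)/623⌉ − ⌈(43·489+27)/623⌉ = ⌈21543/623⌉ − ⌈21054/623⌉ = 35 − 34 = 1
n=44: ⌈(45·489+27)/623⌉ − ⌈(44·489+27)/623⌉ = ⌈22032/623⌉ − ⌈21543/623⌉ = 36 − 35 = 1
n=45: ⌈(46·489+27)/623⌉ − ⌈(45·489+27)/623⌉ = ⌈22521/623⌉ − ⌈22032/623⌉ = 37 − 36 = 1
n=46: ⌈(47·489+27)/623⌉ − ⌈(46·489+27)/623⌉ = ⌈23010/623⌉ − ⌈22521/623⌉ = 37 − 37 = 0
n=47: ⌈(48·489+27)/623⌉ − ⌈(47·489+27)/623⌉ = ⌈23499/623⌉ − ⌈23010/623⌉ = 38 − 37 = 1
n=48: ⌈(49·489+27)/623⌉ − ⌈(48·489+27)/623⌉ = ⌈23988/623⌉ − ⌈23499/623⌉ = 39 − 38 = 1
n=49: ⌈(50·489+27)/623⌉ − ⌈(49·489+27)/623⌉ = ⌈24477/623⌉ − ⌈23988/623⌉ = 40 − 39 = 1
n=50: ⌈(51·489+27)/623⌉ − ⌈(50·489+27)/623⌉ = ⌈24966/623⌉ − ⌈24477/623⌉ = 41 − 40 = 1
n=51: ⌈(52·489+27)/623⌉ − ⌈(51·489+27)/623⌉ = ⌈25455/623⌉ − ⌈24966/623⌉ = 41 − 41 = 0
n=52: ⌈(53·489+27)/623⌉ − ⌈(52·489+27)/623⌉ = ⌈25944/623⌉ − ⌈25455/623⌉ = 42 − 41 = 1
n=53: ⌈(54·489+27)/623⌉ − ⌈(53·489+27)/623⌉ = ⌈26433/623⌉ − ⌈25944/623⌉ = 43 − 42 = 1
n=54: ⌈(55·489+27)/623⌉ − ⌈(54·489+27)/623⌉ = ⌈26922/623⌉ − ⌈26433/623⌉ = 44 − 43 = 1
n=55: ⌈(56·489+27)/623⌉ − ⌈(55·489+27)/623⌉ = ⌈27411/623⌉ − ⌈26922/623⌉ = 44 − 44 = 0
n=56: ⌈(57·489+27)/623⌉ − ⌈(56·489+27)/623⌉ = ⌈27900/623⌉ − ⌈27411/623⌉ = 45 − 44 = 1
n=57: ⌈(58·489+27)/623⌉ − ⌈(57·489+27)/623⌉ = ⌈28389/623⌉ − ⌈27900/623⌉ = 46 − 45 = 1
n=58: ⌈(59·489+27)/623⌉ − ⌈(58·489+27)/623⌉ = ⌈28878/623⌉ − ⌈28389/623⌉ = 47 − 46 = 1
n=59: ⌈(60·489+27)/623⌉ − ⌈(59·489+27)/623⌉ = ⌈29367/623⌉ − ⌈28878/623⌉ = 48 − 47 = 1
n=60: ⌈(61·489+27)/623⌉ − ⌈(60·489+27)/623⌉ = ⌈29856/623⌉ − ⌈29367/623⌉ = 48 − 48 = 0
n=61: ⌈(62·489+27)/623⌉ − ⌈(61·489+27)/623⌉ = ⌈30345/623⌉ − ⌈29856/623⌉ = 49 − 48 = 1
n=62: ⌈(63·489+27)/623⌉ − ⌈(62·489+27)/623⌉ = ⌈30834/623⌉ − ⌈30345/623⌉ = 50 − 49 = 1
n=63: ⌈(64·489+27)/623⌉ − ⌈(63·489+27)/623⌉ = ⌈31323/623⌉ − ⌈30834/623⌉ = 51 − 50 = 1
n=64: ⌈(65·489+27)/623⌉ − ⌈(64·489+27)/623⌉ = ⌈31812/623⌉ − ⌈31323/623⌉ = 52 − 51 = 1
n=65: ⌈(66·489+27)/623⌉ − ⌈(65·489+27)/623⌉ = ⌈32301/623⌉ − ⌈31812/623⌉ = 52 − 52 = 0
n=66: ⌈(67·489+27)/623⌉ − ⌈(66·489+27)/623⌉ = ⌈32790/623⌉ − ⌈32301/623⌉ = 53 − 52 = 1
n=67: ⌈(68·489+27)/623⌉ − ⌈(67·489+27)/623⌉ = ⌈33279/623⌉ − ⌈32790/623⌉ = 54 − 53 = 1
n=68: ⌈(69·489+27)/623⌉ − ⌈(68·489+27)/623⌉ = ⌈33768/623⌉ − ⌈33279/623⌉ = 55 − 54 = 1
n=69: ⌈(70·489+27)/623⌉ − ⌈(69·489+27)/623⌉ = ⌈34257/623⌉ − ⌈33768/623⌉ = 55 − 55 = 0
n=70: ⌈(71·489+27)/623⌉ − ⌈(70·489+27)/623⌉ = ⌈34746/623⌉ − ⌈34257/623⌉ = 56 − 55 = 1
n=71: ⌈(72·489+27)/623⌉ − ⌈(71·489+27)/623⌉ = ⌈35235/623⌉ − ⌈34746/623⌉ = 57 − 56 = 1
n=72: ⌈(73·489+27)/623⌉ − ⌈(72·489+27)/623⌉ = ⌈35724/623⌉ − ⌈35235/623⌉ = 58 − 57 = 1
n=73: ⌈(74·489+27)/623⌉ − ⌈(73·489+27)/623⌉ = ⌈36213/623⌉ − ⌈35724/623⌉ = 59 − 58 = 1
n=74: ⌈(75·489+27)/623⌉ − ⌈(74·489+27)/623⌉ = ⌈36702/623⌉ − ⌈36213/623⌉ = 59 − 59 = 0
n=75: ⌈(76·489+27)/623⌉ − ⌈(75·489+27)/623⌉ = ⌈37191/623⌉ − ⌈36702/623⌉ = 60 − 59 = 1
n=76: ⌈(77·489+27)/623⌉ − ⌈(76·489+27)/623⌉ = ⌈37680/623⌉ − ⌈37191/623⌉ = 61 − 60 = 1
n=77: ⌈(78·489+27)/623⌉ − ⌈(77·489+27)/623⌉ = ⌈38169/623⌉ − ⌈37680/623⌉ = 62 − 61 = 1
n=78: ⌈(79·489+27)/623⌉ − ⌈(78·489+27)/623⌉ = ⌈38658/623⌉ − ⌈38169/623⌉ = 63 − 62 = 1
n=79: ⌈(80·489+27)/623⌉ − ⌈(79·489+27)/623⌉ = ⌈39147/623⌉ − ⌈38658/623⌉ = 63 − 63 = 0
n=80: ⌈(81·489+27)/623⌉ − ⌈(80·489+27)/623⌉ = ⌈39636/623⌉ − ⌈39147/623⌉ = 64 − 63 = 1
n=81: ⌈(82·489+27)/623⌉ − ⌈(81·489+27)/623⌉ = ⌈40125/623⌉ − ⌈39636/623⌉ = 65 − 64 = 1
n=82: ⌈(83·489+27)/623⌉ − ⌈(82·489+27)/623⌉ = ⌈40614/623⌉ − ⌈40125/623⌉ = 66 − 65 = 1
n=83: ⌈(84·489+27)/623⌉ − ⌈(83·489+27)/623⌉ = ⌈41103/623⌉ − ⌈40614/623⌉ = 66 − 66 = 0
n=84: ⌈(85·489+27)/623⌉ − ⌈(84·489+27)/623⌉ = ⌈41592/623⌉ − ⌈41103/623⌉ = 67 − 66 = 1
n=85: ⌈(86·489+27)/623⌉ − ⌈(85·489+27)/623⌉ = ⌈42081/623⌉ − ⌈41592/623⌉ = 68 − 67 = 1
n=86: ⌈(87·489+27)/623⌉ − ⌈(86·489+27)/623⌉ = ⌈42570/623⌉ − ⌈42081/623⌉ = 69 − 68 = 1
n=87: ⌈(88·489+27)/623⌉ − ⌈(87·489+27)/623⌉ = ⌈43059/623⌉ − ⌈42570/623⌉ = 70 − 69 = 1
n=88: ⌈(89·489+27)/623⌉ − ⌈(88·489+27)/623⌉ = ⌈43548/623⌉ − ⌈43059/623⌉ = 70 − 70 = 0
n=89: ⌈(90·489+27)/623⌉ − ⌈(89·489+27)/623⌉ = ⌈44037/623⌉ − ⌈43548/623⌉ = 71 − 70 = 1
n=90: ⌈(91·489+27)/623⌉ − ⌈(90·489+27)/623⌉ = ⌈44526/623⌉ − ⌈44037/623⌉ = 72 − 71 = 1
n=91: ⌈(92·489+27)/623⌉ − ⌈(91·489+27)/623⌉ = ⌈45015/623⌉ − ⌈44526/623⌉ = 73 − 72 = 1
n=92: ⌈(93·489+27)/623⌉ − ⌈(92·489+27)/623⌉ = ⌈45504/623⌉ − ⌈45015/623⌉ = 74 − 73 = 1

011101111011110111011110111101110111101111011101111011101111011110111011110111101110111101111


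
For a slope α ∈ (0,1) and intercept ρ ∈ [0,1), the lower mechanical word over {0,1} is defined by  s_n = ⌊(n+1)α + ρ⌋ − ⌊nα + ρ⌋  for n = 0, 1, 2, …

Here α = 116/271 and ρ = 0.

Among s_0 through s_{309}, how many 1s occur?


132

#1s = Σ_{n=0}^{309} s_n = Σ_{n=0}^{309} (⌊(n+1)α+ρ⌋ − ⌊nα+ρ⌋)
the sum telescopes: every ⌊nα+ρ⌋ with 0 < n < 310 appears once with + and once with −, leaving ⌊310α+ρ⌋ − ⌊0·α+ρ⌋
310α + ρ = (310·116) / 271 = 35960/271
ρ = 0/271
⌊35960/271⌋ = 132,  ⌊0/271⌋ = 0
#1s = 132 − 0 = 132


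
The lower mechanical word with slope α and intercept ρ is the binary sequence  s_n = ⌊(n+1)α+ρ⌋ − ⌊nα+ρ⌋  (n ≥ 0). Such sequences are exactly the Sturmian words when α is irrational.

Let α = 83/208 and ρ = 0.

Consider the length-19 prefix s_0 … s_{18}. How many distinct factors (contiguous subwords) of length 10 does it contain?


6

t_n = ⌊(n·83)/208⌋ for n = 0 … 19:
  n=0…9: ⌊0/208⌋=0 ⌊83/208⌋=0 ⌊166/208⌋=0 ⌊249/208⌋=1 ⌊332/208⌋=1 ⌊415/208⌋=1 ⌊498/208⌋=2 ⌊581/208⌋=2 ⌊664/208⌋=3 ⌊747/208⌋=3
  n=10…19: ⌊830/208⌋=3 ⌊913/208⌋=4 ⌊996/208⌋=4 ⌊1079/208⌋=5 ⌊1162/208⌋=5 ⌊1245/208⌋=5 ⌊1328/208⌋=6 ⌊1411/208⌋=6 ⌊1494/208⌋=7 ⌊1577/208⌋=7
s_n = t_(n+1) − t_n for n = 0 … 18 gives
prefix = 0010010100101001010
slide a length-10 window over [0..9] … [9..18] (10 windows); first occurrence of each distinct factor:
  [  0..  9] 0010010100
  [  1.. 10] 0100101001
  [  2.. 11] 1001010010
  [  3.. 12] 0010100101
  [  4.. 13] 0101001010
  [  5.. 14] 1010010100
  (the other 4 windows repeat one of these)
distinct factors: {0010010100, 0010100101, 0100101001, 0101001010, 1001010010, 1010010100}
count = 6  (Sturmian bound for length 10 is 11)


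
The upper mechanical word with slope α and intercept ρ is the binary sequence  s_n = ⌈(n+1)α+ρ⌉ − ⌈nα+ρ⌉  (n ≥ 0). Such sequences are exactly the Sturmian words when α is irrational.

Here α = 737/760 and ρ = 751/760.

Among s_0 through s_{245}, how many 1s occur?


239

#1s = Σ_{n=0}^{245} s_n = Σ_{n=0}^{245} (⌈(n+1)α+ρ⌉ − ⌈nα+ρ⌉)
the sum telescopes: every ⌈nα+ρ⌉ with 0 < n < 246 appears once with + and once with −, leaving ⌈246α+ρ⌉ − ⌈0·α+ρ⌉
246α + ρ = (246·737 + 751) / 760 = 182053/760
ρ = 751/760
⌈182053/760⌉ = 240,  ⌈751/760⌉ = 1
#1s = 240 − 1 = 239


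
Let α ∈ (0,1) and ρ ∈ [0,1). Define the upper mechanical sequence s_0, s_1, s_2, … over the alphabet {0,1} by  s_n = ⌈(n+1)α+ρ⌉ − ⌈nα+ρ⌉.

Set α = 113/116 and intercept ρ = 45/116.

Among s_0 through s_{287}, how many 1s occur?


#1s = Σ_{n=0}^{287} s_n = Σ_{n=0}^{287} (⌈(n+1)α+ρ⌉ − ⌈nα+ρ⌉)
the sum telescopes: every ⌈nα+ρ⌉ with 0 < n < 288 appears once with + and once with −, leaving ⌈288α+ρ⌉ − ⌈0·α+ρ⌉
288α + ρ = (288·113 + 45) / 116 = 32589/116
ρ = 45/116
⌈32589/116⌉ = 281,  ⌈45/116⌉ = 1
#1s = 281 − 1 = 280

280


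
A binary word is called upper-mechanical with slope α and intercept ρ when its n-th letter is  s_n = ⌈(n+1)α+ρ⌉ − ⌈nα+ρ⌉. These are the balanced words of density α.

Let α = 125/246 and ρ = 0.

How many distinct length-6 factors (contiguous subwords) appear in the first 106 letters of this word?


7

t_n = ⌈(n·125)/246⌉ for n = 0 … 106:
  n=0…9: ⌈0/246⌉=0 ⌈125/246⌉=1 ⌈250/246⌉=2 ⌈375/246⌉=2 ⌈500/246⌉=3 ⌈625/246⌉=3 ⌈750/246⌉=4 ⌈875/246⌉=4 ⌈1000/246⌉=5 ⌈1125/246⌉=5
  n=10…19: ⌈1250/246⌉=6 ⌈1375/246⌉=6 ⌈1500/246⌉=7 ⌈1625/246⌉=7 ⌈1750/246⌉=8 ⌈1875/246⌉=8 ⌈2000/246⌉=9 ⌈2125/246⌉=9 ⌈2250/246⌉=10 ⌈2375/246⌉=10
  n=20…29: ⌈2500/246⌉=11 ⌈2625/246⌉=11 ⌈2750/246⌉=12 ⌈2875/246⌉=12 ⌈3000/246⌉=13 ⌈3125/246⌉=13 ⌈3250/246⌉=14 ⌈3375/246⌉=14 ⌈3500/246⌉=15 ⌈3625/246⌉=15
  n=30…39: ⌈3750/246⌉=16 ⌈3875/246⌉=16 ⌈4000/246⌉=17 ⌈4125/246⌉=17 ⌈4250/246⌉=18 ⌈4375/246⌉=18 ⌈4500/246⌉=19 ⌈4625/246⌉=19 ⌈4750/246⌉=20 ⌈4875/246⌉=20
  n=40…49: ⌈5000/246⌉=21 ⌈5125/246⌉=21 ⌈5250/246⌉=22 ⌈5375/246⌉=22 ⌈5500/246⌉=23 ⌈5625/246⌉=23 ⌈5750/246⌉=24 ⌈5875/246⌉=24 ⌈6000/246⌉=25 ⌈6125/246⌉=25
  n=50…59: ⌈6250/246⌉=26 ⌈6375/246⌉=26 ⌈6500/246⌉=27 ⌈6625/246⌉=27 ⌈6750/246⌉=28 ⌈6875/246⌉=28 ⌈7000/246⌉=29 ⌈7125/246⌉=29 ⌈7250/246⌉=30 ⌈7375/246⌉=30
  n=60…69: ⌈7500/246⌉=31 ⌈7625/246⌉=31 ⌈7750/246⌉=32 ⌈7875/246⌉=33 ⌈8000/246⌉=33 ⌈8125/246⌉=34 ⌈8250/246⌉=34 ⌈8375/246⌉=35 ⌈8500/246⌉=35 ⌈8625/246⌉=36
  n=70…79: ⌈8750/246⌉=36 ⌈8875/246⌉=37 ⌈9000/246⌉=37 ⌈9125/246⌉=38 ⌈9250/246⌉=38 ⌈9375/246⌉=39 ⌈9500/246⌉=39 ⌈9625/246⌉=40 ⌈9750/246⌉=40 ⌈9875/246⌉=41
  n=80…89: ⌈10000/246⌉=41 ⌈10125/246⌉=42 ⌈10250/246⌉=42 ⌈10375/246⌉=43 ⌈10500/246⌉=43 ⌈10625/246⌉=44 ⌈10750/246⌉=44 ⌈10875/246⌉=45 ⌈11000/246⌉=45 ⌈11125/246⌉=46
  n=90…99: ⌈11250/246⌉=46 ⌈11375/246⌉=47 ⌈11500/246⌉=47 ⌈11625/246⌉=48 ⌈11750/246⌉=48 ⌈11875/246⌉=49 ⌈12000/246⌉=49 ⌈12125/246⌉=50 ⌈12250/246⌉=50 ⌈12375/246⌉=51
  n=100…106: ⌈12500/246⌉=51 ⌈12625/246⌉=52 ⌈12750/246⌉=52 ⌈12875/246⌉=53 ⌈13000/246⌉=53 ⌈13125/246⌉=54 ⌈13250/246⌉=54
s_n = t_(n+1) − t_n for n = 0 … 105 gives
prefix = 1101010101010101010101010101010101010101010101010101010101010110101010101010101010101010101010101010101010
slide a length-6 window over [0..5] … [100..105] (101 windows); first occurrence of each distinct factor:
  [  0..  5] 110101
  [  1..  6] 101010
  [  2..  7] 010101
  [ 57.. 62] 101011
  [ 58.. 63] 010110
  [ 59.. 64] 101101
  [ 60.. 65] 011010
  (the other 94 windows repeat one of these)
distinct factors: {010101, 010110, 011010, 101010, 101011, 101101, 110101}
count = 7  (Sturmian bound for length 6 is 7)


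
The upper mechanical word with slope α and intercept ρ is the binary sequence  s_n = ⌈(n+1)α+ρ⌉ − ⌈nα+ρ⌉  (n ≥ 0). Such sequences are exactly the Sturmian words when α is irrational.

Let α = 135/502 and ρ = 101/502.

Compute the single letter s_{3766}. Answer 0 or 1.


(n+1)α + ρ = (3767·135 + 101) / 502 = 508646/502
nα + ρ     = (3766·135 + 101) / 502 = 508511/502
⌈508646/502⌉ = 1014,  ⌈508511/502⌉ = 1013
s_{3766} = 1014 − 1013 = 1

1


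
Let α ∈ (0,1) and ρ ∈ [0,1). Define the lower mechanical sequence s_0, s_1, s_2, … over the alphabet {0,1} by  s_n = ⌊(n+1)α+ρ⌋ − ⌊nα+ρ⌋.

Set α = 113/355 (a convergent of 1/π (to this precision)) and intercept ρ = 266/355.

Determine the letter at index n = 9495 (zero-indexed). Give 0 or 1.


(n+1)α + ρ = (9496·113 + 266) / 355 = 1073314/355
nα + ρ     = (9495·113 + 266) / 355 = 1073201/355
⌊1073314/355⌋ = 3023,  ⌊1073201/355⌋ = 3023
s_{9495} = 3023 − 3023 = 0

0


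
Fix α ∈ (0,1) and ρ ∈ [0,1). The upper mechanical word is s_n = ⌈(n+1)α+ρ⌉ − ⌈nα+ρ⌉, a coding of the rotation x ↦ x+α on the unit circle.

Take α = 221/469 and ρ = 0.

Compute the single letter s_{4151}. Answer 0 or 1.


(n+1)α + ρ = (4152·221) / 469 = 917592/469
nα + ρ     = (4151·221) / 469 = 917371/469
⌈917592/469⌉ = 1957,  ⌈917371/469⌉ = 1957
s_{4151} = 1957 − 1957 = 0

0


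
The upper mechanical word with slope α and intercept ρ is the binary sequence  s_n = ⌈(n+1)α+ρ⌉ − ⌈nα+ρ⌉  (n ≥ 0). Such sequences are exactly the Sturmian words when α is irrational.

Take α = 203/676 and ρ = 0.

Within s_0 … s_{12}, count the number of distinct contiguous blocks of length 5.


4

t_n = ⌈(n·203)/676⌉ for n = 0 … 13:
  n=0…9: ⌈0/676⌉=0 ⌈203/676⌉=1 ⌈406/676⌉=1 ⌈609/676⌉=1 ⌈812/676⌉=2 ⌈1015/676⌉=2 ⌈1218/676⌉=2 ⌈1421/676⌉=3 ⌈1624/676⌉=3 ⌈1827/676⌉=3
  n=10…13: ⌈2030/676⌉=4 ⌈2233/676⌉=4 ⌈2436/676⌉=4 ⌈2639/676⌉=4
s_n = t_(n+1) − t_n for n = 0 … 12 gives
prefix = 1001001001000
slide a length-5 window over [0..4] … [8..12] (9 windows); first occurrence of each distinct factor:
  [  0..  4] 10010
  [  1..  5] 00100
  [  2..  6] 01001
  [  8.. 12] 01000
  (the other 5 windows repeat one of these)
distinct factors: {00100, 01000, 01001, 10010}
count = 4  (Sturmian bound for length 5 is 6)


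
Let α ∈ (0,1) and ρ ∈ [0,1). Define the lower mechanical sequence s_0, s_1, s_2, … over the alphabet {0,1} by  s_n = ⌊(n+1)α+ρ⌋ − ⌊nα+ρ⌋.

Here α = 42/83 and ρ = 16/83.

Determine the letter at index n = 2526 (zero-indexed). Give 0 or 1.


(n+1)α + ρ = (2527·42 + 16) / 83 = 106150/83
nα + ρ     = (2526·42 + 16) / 83 = 106108/83
⌊106150/83⌋ = 1278,  ⌊106108/83⌋ = 1278
s_{2526} = 1278 − 1278 = 0

0


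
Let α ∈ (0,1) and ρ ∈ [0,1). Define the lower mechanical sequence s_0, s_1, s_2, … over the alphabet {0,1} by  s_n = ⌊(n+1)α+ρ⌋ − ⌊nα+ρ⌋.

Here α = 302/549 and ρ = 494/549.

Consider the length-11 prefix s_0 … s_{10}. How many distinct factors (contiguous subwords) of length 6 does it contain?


t_n = ⌊(n·302+494)/549⌋ for n = 0 … 11:
  n=0…9: ⌊494/549⌋=0 ⌊796/549⌋=1 ⌊1098/549⌋=2 ⌊1400/549⌋=2 ⌊1702/549⌋=3 ⌊2004/549⌋=3 ⌊2306/549⌋=4 ⌊2608/549⌋=4 ⌊2910/549⌋=5 ⌊3212/549⌋=5
  n=10…11: ⌊3514/549⌋=6 ⌊3816/549⌋=6
s_n = t_(n+1) − t_n for n = 0 … 10 gives
prefix = 11010101010
slide a length-6 window over [0..5] … [5..10] (6 windows); first occurrence of each distinct factor:
  [  0..  5] 110101
  [  1..  6] 101010
  [  2..  7] 010101
  (the other 3 windows repeat one of these)
distinct factors: {010101, 101010, 110101}
count = 3  (Sturmian bound for length 6 is 7)

3


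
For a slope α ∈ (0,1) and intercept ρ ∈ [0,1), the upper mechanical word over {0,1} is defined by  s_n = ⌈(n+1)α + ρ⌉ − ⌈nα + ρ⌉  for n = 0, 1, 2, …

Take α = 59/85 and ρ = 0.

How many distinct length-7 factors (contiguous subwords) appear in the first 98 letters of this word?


t_n = ⌈(n·59)/85⌉ for n = 0 … 98:
  n=0…9: ⌈0/85⌉=0 ⌈59/85⌉=1 ⌈118/85⌉=2 ⌈177/85⌉=3 ⌈236/85⌉=3 ⌈295/85⌉=4 ⌈354/85⌉=5 ⌈413/85⌉=5 ⌈472/85⌉=6 ⌈531/85⌉=7
  n=10…19: ⌈590/85⌉=7 ⌈649/85⌉=8 ⌈708/85⌉=9 ⌈767/85⌉=10 ⌈826/85⌉=10 ⌈885/85⌉=11 ⌈944/85⌉=12 ⌈1003/85⌉=12 ⌈1062/85⌉=13 ⌈1121/85⌉=14
  n=20…29: ⌈1180/85⌉=14 ⌈1239/85⌉=15 ⌈1298/85⌉=16 ⌈1357/85⌉=16 ⌈1416/85⌉=17 ⌈1475/85⌉=18 ⌈1534/85⌉=19 ⌈1593/85⌉=19 ⌈1652/85⌉=20 ⌈1711/85⌉=21
  n=30…39: ⌈1770/85⌉=21 ⌈1829/85⌉=22 ⌈1888/85⌉=23 ⌈1947/85⌉=23 ⌈2006/85⌉=24 ⌈2065/85⌉=25 ⌈2124/85⌉=25 ⌈2183/85⌉=26 ⌈2242/85⌉=27 ⌈2301/85⌉=28
  n=40…49: ⌈2360/85⌉=28 ⌈2419/85⌉=29 ⌈2478/85⌉=30 ⌈2537/85⌉=30 ⌈2596/85⌉=31 ⌈2655/85⌉=32 ⌈2714/85⌉=32 ⌈2773/85⌉=33 ⌈2832/85⌉=34 ⌈2891/85⌉=35
  n=50…59: ⌈2950/85⌉=35 ⌈3009/85⌉=36 ⌈3068/85⌉=37 ⌈3127/85⌉=37 ⌈3186/85⌉=38 ⌈3245/85⌉=39 ⌈3304/85⌉=39 ⌈3363/85⌉=40 ⌈3422/85⌉=41 ⌈3481/85⌉=41
  n=60…69: ⌈3540/85⌉=42 ⌈3599/85⌉=43 ⌈3658/85⌉=44 ⌈3717/85⌉=44 ⌈3776/85⌉=45 ⌈3835/85⌉=46 ⌈3894/85⌉=46 ⌈3953/85⌉=47 ⌈4012/85⌉=48 ⌈4071/85⌉=48
  n=70…79: ⌈4130/85⌉=49 ⌈4189/85⌉=50 ⌈4248/85⌉=50 ⌈4307/85⌉=51 ⌈4366/85⌉=52 ⌈4425/85⌉=53 ⌈4484/85⌉=53 ⌈4543/85⌉=54 ⌈4602/85⌉=55 ⌈4661/85⌉=55
  n=80…89: ⌈4720/85⌉=56 ⌈4779/85⌉=57 ⌈4838/85⌉=57 ⌈4897/85⌉=58 ⌈4956/85⌉=59 ⌈5015/85⌉=59 ⌈5074/85⌉=60 ⌈5133/85⌉=61 ⌈5192/85⌉=62 ⌈5251/85⌉=62
  n=90…98: ⌈5310/85⌉=63 ⌈5369/85⌉=64 ⌈5428/85⌉=64 ⌈5487/85⌉=65 ⌈5546/85⌉=66 ⌈5605/85⌉=66 ⌈5664/85⌉=67 ⌈5723/85⌉=68 ⌈5782/85⌉=69
s_n = t_(n+1) − t_n for n = 0 … 97 gives
prefix = 11101101101110110110110111011011011011101101101110110110110111011011011011101101101101110110110111
slide a length-7 window over [0..6] … [91..97] (92 windows); first occurrence of each distinct factor:
  [  0..  6] 1110110
  [  1..  7] 1101101
  [  2..  8] 1011011
  [  3..  9] 0110110
  [  6.. 12] 0110111
  [  7.. 13] 1101110
  [  8.. 14] 1011101
  [  9.. 15] 0111011
  (the other 84 windows repeat one of these)
distinct factors: {0110110, 0110111, 0111011, 1011011, 1011101, 1101101, 1101110, 1110110}
count = 8  (Sturmian bound for length 7 is 8)

8


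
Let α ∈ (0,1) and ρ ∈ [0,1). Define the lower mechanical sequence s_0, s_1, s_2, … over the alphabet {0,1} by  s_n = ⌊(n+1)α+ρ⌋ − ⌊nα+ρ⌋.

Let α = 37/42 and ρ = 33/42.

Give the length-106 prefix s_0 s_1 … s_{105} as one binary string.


n=0: ⌊(1·37+33)/42⌋ − ⌊(0·37+33)/42⌋ = ⌊70/42⌋ − ⌊33/42⌋ = 1 − 0 = 1
n=1: ⌊(2·37+33)/42⌋ − ⌊(1·37+33)/42⌋ = ⌊107/42⌋ − ⌊70/42⌋ = 2 − 1 = 1
n=2: ⌊(3·37+33)/42⌋ − ⌊(2·37+33)/42⌋ = ⌊144/42⌋ − ⌊107/42⌋ = 3 − 2 = 1
n=3: ⌊(4·37+33)/42⌋ − ⌊(3·37+33)/42⌋ = ⌊181/42⌋ − ⌊144/42⌋ = 4 − 3 = 1
n=4: ⌊(5·37+33)/42⌋ − ⌊(4·37+33)/42⌋ = ⌊218/42⌋ − ⌊181/42⌋ = 5 − 4 = 1
n=5: ⌊(6·37+33)/42⌋ − ⌊(5·37+33)/42⌋ = ⌊255/42⌋ − ⌊218/42⌋ = 6 − 5 = 1
n=6: ⌊(7·37+33)/42⌋ − ⌊(6·37+33)/42⌋ = ⌊292/42⌋ − ⌊255/42⌋ = 6 − 6 = 0
n=7: ⌊(8·37+33)/42⌋ − ⌊(7·37+33)/42⌋ = ⌊329/42⌋ − ⌊292/42⌋ = 7 − 6 = 1
n=8: ⌊(9·37+33)/42⌋ − ⌊(8·37+33)/42⌋ = ⌊366/42⌋ − ⌊329/42⌋ = 8 − 7 = 1
n=9: ⌊(10·37+33)/42⌋ − ⌊(9·37+33)/42⌋ = ⌊403/42⌋ − ⌊366/42⌋ = 9 − 8 = 1
n=10: ⌊(11·37+33)/42⌋ − ⌊(10·37+33)/42⌋ = ⌊440/42⌋ − ⌊403/42⌋ = 10 − 9 = 1
n=11: ⌊(12·37+33)/42⌋ − ⌊(11·37+33)/42⌋ = ⌊477/42⌋ − ⌊440/42⌋ = 11 − 10 = 1
n=12: ⌊(13·37+33)/42⌋ − ⌊(12·37+33)/42⌋ = ⌊514/42⌋ − ⌊477/42⌋ = 12 − 11 = 1
n=13: ⌊(14·37+33)/42⌋ − ⌊(13·37+33)/42⌋ = ⌊551/42⌋ − ⌊514/42⌋ = 13 − 12 = 1
n=14: ⌊(15·37+33)/42⌋ − ⌊(14·37+33)/42⌋ = ⌊588/42⌋ − ⌊551/42⌋ = 14 − 13 = 1
n=15: ⌊(16·37+33)/42⌋ − ⌊(15·37+33)/42⌋ = ⌊625/42⌋ − ⌊588/42⌋ = 14 − 14 = 0
n=16: ⌊(17·37+33)/42⌋ − ⌊(16·37+33)/42⌋ = ⌊662/42⌋ − ⌊625/42⌋ = 15 − 14 = 1
n=17: ⌊(18·37+33)/42⌋ − ⌊(17·37+33)/42⌋ = ⌊699/42⌋ − ⌊662/42⌋ = 16 − 15 = 1
n=18: ⌊(19·37+33)/42⌋ − ⌊(18·37+33)/42⌋ = ⌊736/42⌋ − ⌊699/42⌋ = 17 − 16 = 1
n=19: ⌊(20·37+33)/42⌋ − ⌊(19·37+33)/42⌋ = ⌊773/42⌋ − ⌊736/42⌋ = 18 − 17 = 1
n=20: ⌊(21·37+33)/42⌋ − ⌊(20·37+33)/42⌋ = ⌊810/42⌋ − ⌊773/42⌋ = 19 − 18 = 1
n=21: ⌊(22·37+33)/42⌋ − ⌊(21·37+33)/42⌋ = ⌊847/42⌋ − ⌊810/42⌋ = 20 − 19 = 1
n=22: ⌊(23·37+33)/42⌋ − ⌊(22·37+33)/42⌋ = ⌊884/42⌋ − ⌊847/42⌋ = 21 − 20 = 1
n=23: ⌊(24·37+33)/42⌋ − ⌊(23·37+33)/42⌋ = ⌊921/42⌋ − ⌊884/42⌋ = 21 − 21 = 0
n=24: ⌊(25·37+33)/42⌋ − ⌊(24·37+33)/42⌋ = ⌊958/42⌋ − ⌊921/42⌋ = 22 − 21 = 1
n=25: ⌊(26·37+33)/42⌋ − ⌊(25·37+33)/42⌋ = ⌊995/42⌋ − ⌊958/42⌋ = 23 − 22 = 1
n=26: ⌊(27·37+33)/42⌋ − ⌊(26·37+33)/42⌋ = ⌊1032/42⌋ − ⌊995/42⌋ = 24 − 23 = 1
n=27: ⌊(28·37+33)/42⌋ − ⌊(27·37+33)/42⌋ = ⌊1069/42⌋ − ⌊1032/42⌋ = 25 − 24 = 1
n=28: ⌊(29·37+33)/42⌋ − ⌊(28·37+33)/42⌋ = ⌊1106/42⌋ − ⌊1069/42⌋ = 26 − 25 = 1
n=29: ⌊(30·37+33)/42⌋ − ⌊(29·37+33)/42⌋ = ⌊1143/42⌋ − ⌊1106/42⌋ = 27 − 26 = 1
n=30: ⌊(31·37+33)/42⌋ − ⌊(30·37+33)/42⌋ = ⌊1180/42⌋ − ⌊1143/42⌋ = 28 − 27 = 1
n=31: ⌊(32·37+33)/42⌋ − ⌊(31·37+33)/42⌋ = ⌊1217/42⌋ − ⌊1180/42⌋ = 28 − 28 = 0
n=32: ⌊(33·37+33)/42⌋ − ⌊(32·37+33)/42⌋ = ⌊1254/42⌋ − ⌊1217/42⌋ = 29 − 28 = 1
n=33: ⌊(34·37+33)/42⌋ − ⌊(33·37+33)/42⌋ = ⌊1291/42⌋ − ⌊1254/42⌋ = 30 − 29 = 1
n=34: ⌊(35·37+33)/42⌋ − ⌊(34·37+33)/42⌋ = ⌊1328/42⌋ − ⌊1291/42⌋ = 31 − 30 = 1
n=35: ⌊(36·37+33)/42⌋ − ⌊(35·37+33)/42⌋ = ⌊1365/42⌋ − ⌊1328/42⌋ = 32 − 31 = 1
n=36: ⌊(37·37+33)/42⌋ − ⌊(36·37+33)/42⌋ = ⌊1402/42⌋ − ⌊1365/42⌋ = 33 − 32 = 1
n=37: ⌊(38·37+33)/42⌋ − ⌊(37·37+33)/42⌋ = ⌊1439/42⌋ − ⌊1402/42⌋ = 34 − 33 = 1
n=38: ⌊(39·37+33)/42⌋ − ⌊(38·37+33)/42⌋ = ⌊1476/42⌋ − ⌊1439/42⌋ = 35 − 34 = 1
n=39: ⌊(40·37+33)/42⌋ − ⌊(39·37+33)/42⌋ = ⌊1513/42⌋ − ⌊1476/42⌋ = 36 − 35 = 1
n=40: ⌊(41·37+33)/42⌋ − ⌊(40·37+33)/42⌋ = ⌊1550/42⌋ − ⌊1513/42⌋ = 36 − 36 = 0
n=41: ⌊(42·37+33)/42⌋ − ⌊(41·37+33)/42⌋ = ⌊1587/42⌋ − ⌊1550/42⌋ = 37 − 36 = 1
n=42: ⌊(43·37+33)/42⌋ − ⌊(42·37+33)/42⌋ = ⌊1624/42⌋ − ⌊1587/42⌋ = 38 − 37 = 1
n=43: ⌊(44·37+33)/42⌋ − ⌊(43·37+33)/42⌋ = ⌊1661/42⌋ − ⌊1624/42⌋ = 39 − 38 = 1
n=44: ⌊(45·37+33)/42⌋ − ⌊(44·37+33)/42⌋ = ⌊1698/42⌋ − ⌊1661/42⌋ = 40 − 39 = 1
n=45: ⌊(46·37+33)/42⌋ − ⌊(45·37+33)/42⌋ = ⌊1735/42⌋ − ⌊1698/42⌋ = 41 − 40 = 1
n=46: ⌊(47·37+33)/42⌋ − ⌊(46·37+33)/42⌋ = ⌊1772/42⌋ − ⌊1735/42⌋ = 42 − 41 = 1
n=47: ⌊(48·37+33)/42⌋ − ⌊(47·37+33)/42⌋ = ⌊1809/42⌋ − ⌊1772/42⌋ = 43 − 42 = 1
n=48: ⌊(49·37+33)/42⌋ − ⌊(48·37+33)/42⌋ = ⌊1846/42⌋ − ⌊1809/42⌋ = 43 − 43 = 0
n=49: ⌊(50·37+33)/42⌋ − ⌊(49·37+33)/42⌋ = ⌊1883/42⌋ − ⌊1846/42⌋ = 44 − 43 = 1
n=50: ⌊(51·37+33)/42⌋ − ⌊(50·37+33)/42⌋ = ⌊1920/42⌋ − ⌊1883/42⌋ = 45 − 44 = 1
n=51: ⌊(52·37+33)/42⌋ − ⌊(51·37+33)/42⌋ = ⌊1957/42⌋ − ⌊1920/42⌋ = 46 − 45 = 1
n=52: ⌊(53·37+33)/42⌋ − ⌊(52·37+33)/42⌋ = ⌊1994/42⌋ − ⌊1957/42⌋ = 47 − 46 = 1
n=53: ⌊(54·37+33)/42⌋ − ⌊(53·37+33)/42⌋ = ⌊2031/42⌋ − ⌊1994/42⌋ = 48 − 47 = 1
n=54: ⌊(55·37+33)/42⌋ − ⌊(54·37+33)/42⌋ = ⌊2068/42⌋ − ⌊2031/42⌋ = 49 − 48 = 1
n=55: ⌊(56·37+33)/42⌋ − ⌊(55·37+33)/42⌋ = ⌊2105/42⌋ − ⌊2068/42⌋ = 50 − 49 = 1
n=56: ⌊(57·37+33)/42⌋ − ⌊(56·37+33)/42⌋ = ⌊2142/42⌋ − ⌊2105/42⌋ = 51 − 50 = 1
n=57: ⌊(58·37+33)/42⌋ − ⌊(57·37+33)/42⌋ = ⌊2179/42⌋ − ⌊2142/42⌋ = 51 − 51 = 0
n=58: ⌊(59·37+33)/42⌋ − ⌊(58·37+33)/42⌋ = ⌊2216/42⌋ − ⌊2179/42⌋ = 52 − 51 = 1
n=59: ⌊(60·37+33)/42⌋ − ⌊(59·37+33)/42⌋ = ⌊2253/42⌋ − ⌊2216/42⌋ = 53 − 52 = 1
n=60: ⌊(61·37+33)/42⌋ − ⌊(60·37+33)/42⌋ = ⌊2290/42⌋ − ⌊2253/42⌋ = 54 − 53 = 1
n=61: ⌊(62·37+33)/42⌋ − ⌊(61·37+33)/42⌋ = ⌊2327/42⌋ − ⌊2290/42⌋ = 55 − 54 = 1
n=62: ⌊(63·37+33)/42⌋ − ⌊(62·37+33)/42⌋ = ⌊2364/42⌋ − ⌊2327/42⌋ = 56 − 55 = 1
n=63: ⌊(64·37+33)/42⌋ − ⌊(63·37+33)/42⌋ = ⌊2401/42⌋ − ⌊2364/42⌋ = 57 − 56 = 1
n=64: ⌊(65·37+33)/42⌋ − ⌊(64·37+33)/42⌋ = ⌊2438/42⌋ − ⌊2401/42⌋ = 58 − 57 = 1
n=65: ⌊(66·37+33)/42⌋ − ⌊(65·37+33)/42⌋ = ⌊2475/42⌋ − ⌊2438/42⌋ = 58 − 58 = 0
n=66: ⌊(67·37+33)/42⌋ − ⌊(66·37+33)/42⌋ = ⌊2512/42⌋ − ⌊2475/42⌋ = 59 − 58 = 1
n=67: ⌊(68·37+33)/42⌋ − ⌊(67·37+33)/42⌋ = ⌊2549/42⌋ − ⌊2512/42⌋ = 60 − 59 = 1
n=68: ⌊(69·37+33)/42⌋ − ⌊(68·37+33)/42⌋ = ⌊2586/42⌋ − ⌊2549/42⌋ = 61 − 60 = 1
n=69: ⌊(70·37+33)/42⌋ − ⌊(69·37+33)/42⌋ = ⌊2623/42⌋ − ⌊2586/42⌋ = 62 − 61 = 1
n=70: ⌊(71·37+33)/42⌋ − ⌊(70·37+33)/42⌋ = ⌊2660/42⌋ − ⌊2623/42⌋ = 63 − 62 = 1
n=71: ⌊(72·37+33)/42⌋ − ⌊(71·37+33)/42⌋ = ⌊2697/42⌋ − ⌊2660/42⌋ = 64 − 63 = 1
n=72: ⌊(73·37+33)/42⌋ − ⌊(72·37+33)/42⌋ = ⌊2734/42⌋ − ⌊2697/42⌋ = 65 − 64 = 1
n=73: ⌊(74·37+33)/42⌋ − ⌊(73·37+33)/42⌋ = ⌊2771/42⌋ − ⌊2734/42⌋ = 65 − 65 = 0
n=74: ⌊(75·37+33)/42⌋ − ⌊(74·37+33)/42⌋ = ⌊2808/42⌋ − ⌊2771/42⌋ = 66 − 65 = 1
n=75: ⌊(76·37+33)/42⌋ − ⌊(75·37+33)/42⌋ = ⌊2845/42⌋ − ⌊2808/42⌋ = 67 − 66 = 1
n=76: ⌊(77·37+33)/42⌋ − ⌊(76·37+33)/42⌋ = ⌊2882/42⌋ − ⌊2845/42⌋ = 68 − 67 = 1
n=77: ⌊(78·37+33)/42⌋ − ⌊(77·37+33)/42⌋ = ⌊2919/42⌋ − ⌊2882/42⌋ = 69 − 68 = 1
n=78: ⌊(79·37+33)/42⌋ − ⌊(78·37+33)/42⌋ = ⌊2956/42⌋ − ⌊2919/42⌋ = 70 − 69 = 1
n=79: ⌊(80·37+33)/42⌋ − ⌊(79·37+33)/42⌋ = ⌊2993/42⌋ − ⌊2956/42⌋ = 71 − 70 = 1
n=80: ⌊(81·37+33)/42⌋ − ⌊(80·37+33)/42⌋ = ⌊3030/42⌋ − ⌊2993/42⌋ = 72 − 71 = 1
n=81: ⌊(82·37+33)/42⌋ − ⌊(81·37+33)/42⌋ = ⌊3067/42⌋ − ⌊3030/42⌋ = 73 − 72 = 1
n=82: ⌊(83·37+33)/42⌋ − ⌊(82·37+33)/42⌋ = ⌊3104/42⌋ − ⌊3067/42⌋ = 73 − 73 = 0
n=83: ⌊(84·37+33)/42⌋ − ⌊(83·37+33)/42⌋ = ⌊3141/42⌋ − ⌊3104/42⌋ = 74 − 73 = 1
n=84: ⌊(85·37+33)/42⌋ − ⌊(84·37+33)/42⌋ = ⌊3178/42⌋ − ⌊3141/42⌋ = 75 − 74 = 1
n=85: ⌊(86·37+33)/42⌋ − ⌊(85·37+33)/42⌋ = ⌊3215/42⌋ − ⌊3178/42⌋ = 76 − 75 = 1
n=86: ⌊(87·37+33)/42⌋ − ⌊(86·37+33)/42⌋ = ⌊3252/42⌋ − ⌊3215/42⌋ = 77 − 76 = 1
n=87: ⌊(88·37+33)/42⌋ − ⌊(87·37+33)/42⌋ = ⌊3289/42⌋ − ⌊3252/42⌋ = 78 − 77 = 1
n=88: ⌊(89·37+33)/42⌋ − ⌊(88·37+33)/42⌋ = ⌊3326/42⌋ − ⌊3289/42⌋ = 79 − 78 = 1
n=89: ⌊(90·37+33)/42⌋ − ⌊(89·37+33)/42⌋ = ⌊3363/42⌋ − ⌊3326/42⌋ = 80 − 79 = 1
n=90: ⌊(91·37+33)/42⌋ − ⌊(90·37+33)/42⌋ = ⌊3400/42⌋ − ⌊3363/42⌋ = 80 − 80 = 0
n=91: ⌊(92·37+33)/42⌋ − ⌊(91·37+33)/42⌋ = ⌊3437/42⌋ − ⌊3400/42⌋ = 81 − 80 = 1
n=92: ⌊(93·37+33)/42⌋ − ⌊(92·37+33)/42⌋ = ⌊3474/42⌋ − ⌊3437/42⌋ = 82 − 81 = 1
n=93: ⌊(94·37+33)/42⌋ − ⌊(93·37+33)/42⌋ = ⌊3511/42⌋ − ⌊3474/42⌋ = 83 − 82 = 1
n=94: ⌊(95·37+33)/42⌋ − ⌊(94·37+33)/42⌋ = ⌊3548/42⌋ − ⌊3511/42⌋ = 84 − 83 = 1
n=95: ⌊(96·37+33)/42⌋ − ⌊(95·37+33)/42⌋ = ⌊3585/42⌋ − ⌊3548/42⌋ = 85 − 84 = 1
n=96: ⌊(97·37+33)/42⌋ − ⌊(96·37+33)/42⌋ = ⌊3622/42⌋ − ⌊3585/42⌋ = 86 − 85 = 1
n=97: ⌊(98·37+33)/42⌋ − ⌊(97·37+33)/42⌋ = ⌊3659/42⌋ − ⌊3622/42⌋ = 87 − 86 = 1
n=98: ⌊(99·37+33)/42⌋ − ⌊(98·37+33)/42⌋ = ⌊3696/42⌋ − ⌊3659/42⌋ = 88 − 87 = 1
n=99: ⌊(100·37+33)/42⌋ − ⌊(99·37+33)/42⌋ = ⌊3733/42⌋ − ⌊3696/42⌋ = 88 − 88 = 0
n=100: ⌊(101·37+33)/42⌋ − ⌊(100·37+33)/42⌋ = ⌊3770/42⌋ − ⌊3733/42⌋ = 89 − 88 = 1
n=101: ⌊(102·37+33)/42⌋ − ⌊(101·37+33)/42⌋ = ⌊3807/42⌋ − ⌊3770/42⌋ = 90 − 89 = 1
n=102: ⌊(103·37+33)/42⌋ − ⌊(102·37+33)/42⌋ = ⌊3844/42⌋ − ⌊3807/42⌋ = 91 − 90 = 1
n=103: ⌊(104·37+33)/42⌋ − ⌊(103·37+33)/42⌋ = ⌊3881/42⌋ − ⌊3844/42⌋ = 92 − 91 = 1
n=104: ⌊(105·37+33)/42⌋ − ⌊(104·37+33)/42⌋ = ⌊3918/42⌋ − ⌊3881/42⌋ = 93 − 92 = 1
n=105: ⌊(106·37+33)/42⌋ − ⌊(105·37+33)/42⌋ = ⌊3955/42⌋ − ⌊3918/42⌋ = 94 − 93 = 1

1111110111111110111111101111111011111111011111110111111110111111101111111011111111011111110111111110111111
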